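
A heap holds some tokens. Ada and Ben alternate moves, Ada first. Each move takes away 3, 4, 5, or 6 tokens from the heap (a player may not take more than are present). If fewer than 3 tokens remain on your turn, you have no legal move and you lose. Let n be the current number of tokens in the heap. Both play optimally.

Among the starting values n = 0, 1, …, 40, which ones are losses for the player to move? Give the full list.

0, 1, 2, 9, 10, 11, 18, 19, 20, 27, 28, 29, 36, 37, 38

Classify positions by backward induction: terminal positions (no move available) are L. From any other position, the mover wins iff some move reaches an L.
n=0: no move → L
n=1: no move → L
n=2: no move → L
n=3: W (go to 0, an L position)
n=4: W (go to 1, an L position)
n=5: W (go to 2, an L position)
n=6: W (go to 2, an L position)
n=7: W (go to 2, an L position)
n=8: W (go to 2, an L position)
n=9: L (options 6(W), 5(W), 4(W), 3(W) are all W)
n=10: L (options 7(W), 6(W), 5(W), 4(W) are all W)
n=11: L (options 8(W), 7(W), 6(W), 5(W) are all W)
n=12: W (go to 9, an L position)
n=13: W (go to 10, an L position)
n=14: W (go to 11, an L position)
n=15: W (go to 11, an L position)
n=16: W (go to 11, an L position)
n=17: W (go to 11, an L position)
n=18: L (options 15(W), 14(W), 13(W), 12(W) are all W)
n=19: L (options 16(W), 15(W), 14(W), 13(W) are all W)
n=20: L (options 17(W), 16(W), 15(W), 14(W) are all W)
n=21: W (go to 18, an L position)
n=22: W (go to 19, an L position)
n=23: W (go to 20, an L position)
n=24: W (go to 20, an L position)
n=25: W (go to 20, an L position)
n=26: W (go to 20, an L position)
n=27: L (options 24(W), 23(W), 22(W), 21(W) are all W)
n=28: L (options 25(W), 24(W), 23(W), 22(W) are all W)
n=29: L (options 26(W), 25(W), 24(W), 23(W) are all W)
n=30: W (go to 27, an L position)
n=31: W (go to 28, an L position)
n=32: W (go to 29, an L position)
n=33: W (go to 29, an L position)
n=34: W (go to 29, an L position)
n=35: W (go to 29, an L position)
n=36: L (options 33(W), 32(W), 31(W), 30(W) are all W)
n=37: L (options 34(W), 33(W), 32(W), 31(W) are all W)
n=38: L (options 35(W), 34(W), 33(W), 32(W) are all W)
n=39: W (go to 36, an L position)
n=40: W (go to 37, an L position)
The losing starting values of n are exactly the entries labelled L in this table (15 of them).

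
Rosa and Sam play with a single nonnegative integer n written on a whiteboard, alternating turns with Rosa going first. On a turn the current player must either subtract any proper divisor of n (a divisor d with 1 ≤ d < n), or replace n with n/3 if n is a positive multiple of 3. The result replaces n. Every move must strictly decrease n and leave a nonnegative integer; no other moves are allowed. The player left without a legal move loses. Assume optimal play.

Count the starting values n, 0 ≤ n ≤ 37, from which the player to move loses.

Classify positions by backward induction: terminal positions (no move available) are L. From any other position, the mover wins iff some move reaches an L.
n=0: no move → L
n=1: no move → L
n=2: reaches L-position 1 → W
n=3: reaches L-position 1 → W
n=4: only reaches 2(W), 3(W), all W → L
n=5: reaches L-position 4 → W
n=6: reaches L-position 4 → W
n=7: only reaches 6(W), which is W → L
n=8: reaches L-position 4 → W
n=9: only reaches 3(W), 6(W), 8(W), all W → L
n=10: reaches L-position 9 → W
n=11: only reaches 10(W), which is W → L
n=12: reaches L-position 4 → W
n=13: only reaches 12(W), which is W → L
n=14: reaches L-position 7 → W
n=15: only reaches 5(W), 10(W), 12(W), 14(W), all W → L
n=16: reaches L-position 15 → W
n=17: only reaches 16(W), which is W → L
n=18: reaches L-position 9 → W
n=19: only reaches 18(W), which is W → L
n=20: reaches L-position 15 → W
n=21: reaches L-position 7 → W
n=22: reaches L-position 11 → W
n=23: only reaches 22(W), which is W → L
n=24: reaches L-position 23 → W
n=25: only reaches 20(W), 24(W), all W → L
n=26: reaches L-position 13 → W
n=27: reaches L-position 9 → W
n=28: only reaches 14(W), 21(W), 24(W), 26(W), 27(W), all W → L
n=29: reaches L-position 28 → W
n=30: reaches L-position 15 → W
n=31: only reaches 30(W), which is W → L
n=32: reaches L-position 28 → W
n=33: reaches L-position 11 → W
n=34: reaches L-position 17 → W
n=35: reaches L-position 28 → W
n=36: only reaches 12(W), 18(W), 24(W), 27(W), 30(W), 32(W), 33(W), 34(W), 35(W), all W → L
n=37: reaches L-position 36 → W
L entries with 0 ≤ n ≤ 37: n = 0, 1, 4, 7, 9, 11, 13, 15, 17, 19, 23, 25, 28, 31, 36; that makes 15.

15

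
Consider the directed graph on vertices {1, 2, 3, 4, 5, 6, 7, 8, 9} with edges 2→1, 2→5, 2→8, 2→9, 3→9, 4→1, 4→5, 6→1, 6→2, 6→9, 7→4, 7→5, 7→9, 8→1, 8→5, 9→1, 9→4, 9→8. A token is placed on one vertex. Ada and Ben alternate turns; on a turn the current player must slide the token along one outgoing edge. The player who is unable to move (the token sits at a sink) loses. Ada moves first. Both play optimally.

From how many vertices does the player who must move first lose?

3

Positions with no move are L. A position that does have a move is losing for the player to move precisely when every available move leads to a winning position for the opponent. Fill in the labels:
Every edge goes from a vertex to one that appears earlier in the order 1, 5, 8, 4, 9, 7, 3, 2, 6, so processing vertices in that order labels each vertex after all of its successors.
1: no outgoing edge → L
5: no outgoing edge → L
8: →5(L), so W
4: →5(L), so W
9: →1(L), so W
7: →5(L), so W
3: →9(W) only, which is W, so L
2: →5(L), so W
6: →1(L), so W
The L vertices are 1, 3, 5; that is 3 in all.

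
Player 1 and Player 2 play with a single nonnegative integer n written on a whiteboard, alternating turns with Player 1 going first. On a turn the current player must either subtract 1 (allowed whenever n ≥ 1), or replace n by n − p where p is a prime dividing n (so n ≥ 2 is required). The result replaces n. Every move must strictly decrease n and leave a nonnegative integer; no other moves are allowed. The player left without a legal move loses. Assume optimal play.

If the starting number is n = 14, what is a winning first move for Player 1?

Move to 12.

Label each position W (a win for the player to move) or L (a loss). A position with no legal move is L; any other position is W exactly when some move reaches an L, and L when every move reaches a W.
n=0: no move → L
n=1: reaches L-position 0 → W
n=2: reaches L-position 0 → W
n=3: reaches L-position 0 → W
n=4: only reaches 2(W), 3(W), all W → L
n=5: reaches L-position 0 → W
n=6: reaches L-position 4 → W
n=7: reaches L-position 0 → W
n=8: only reaches 6(W), 7(W), all W → L
n=9: reaches L-position 8 → W
n=10: reaches L-position 8 → W
n=11: reaches L-position 0 → W
n=12: only reaches 9(W), 10(W), 11(W), all W → L
n=13: reaches L-position 0 → W
n=14: reaches L-position 12 → W
From 14, the L positions reachable in one move are: 12.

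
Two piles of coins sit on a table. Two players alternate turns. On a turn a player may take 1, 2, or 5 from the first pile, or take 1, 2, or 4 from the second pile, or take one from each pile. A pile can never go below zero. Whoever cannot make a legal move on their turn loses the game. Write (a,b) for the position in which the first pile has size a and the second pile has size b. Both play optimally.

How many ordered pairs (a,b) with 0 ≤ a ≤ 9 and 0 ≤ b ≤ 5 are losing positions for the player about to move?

Compute win/loss labels from the base case upward. A position with no move is L. Any other position is W if it can reach an L in one move, else L.
Every move lowers a or b (never raises either), so fill the grid row by row in increasing a, and left to right within a row: each cell's successors are then already labelled.
      b=0  b=1  b=2  b=3  b=4  b=5
a=0:    L    W    W    L    W    W
a=1:    W    W    L    W    W    L
a=2:    W    L    W    W    L    W
a=3:    L    W    W    L    W    W
a=4:    W    W    L    W    W    L
a=5:    W    L    W    W    L    W
a=6:    L    W    W    L    W    W
a=7:    W    W    L    W    W    L
a=8:    W    L    W    W    L    W
a=9:    L    W    W    L    W    W
Cells with no legal move (terminal, hence L): (0,0).
The remaining L cells, each justified by listing all of its moves:
(0,3): L (options (0,2)(W), (0,1)(W) are all W)
(1,2): L (options (0,2)(W), (1,1)(W), (1,0)(W), (0,1)(W) are all W)
(1,5): L (options (0,5)(W), (1,4)(W), (1,3)(W), (1,1)(W), (0,4)(W) are all W)
(2,1): L (options (1,1)(W), (0,1)(W), (2,0)(W), (1,0)(W) are all W)
(2,4): L (options (1,4)(W), (0,4)(W), (2,3)(W), (2,2)(W), (2,0)(W), (1,3)(W) are all W)
(3,0): L (options (2,0)(W), (1,0)(W) are all W)
(3,3): L (options (2,3)(W), (1,3)(W), (3,2)(W), (3,1)(W), (2,2)(W) are all W)
(4,2): L (options (3,2)(W), (2,2)(W), (4,1)(W), (4,0)(W), (3,1)(W) are all W)
(4,5): L (options (3,5)(W), (2,5)(W), (4,4)(W), (4,3)(W), (4,1)(W), (3,4)(W) are all W)
(5,1): L (options (4,1)(W), (3,1)(W), (0,1)(W), (5,0)(W), (4,0)(W) are all W)
(5,4): L (options (4,4)(W), (3,4)(W), (0,4)(W), (5,3)(W), (5,2)(W), (5,0)(W), (4,3)(W) are all W)
(6,0): L (options (5,0)(W), (4,0)(W), (1,0)(W) are all W)
(6,3): L (options (5,3)(W), (4,3)(W), (1,3)(W), (6,2)(W), (6,1)(W), (5,2)(W) are all W)
(7,2): L (options (6,2)(W), (5,2)(W), (2,2)(W), (7,1)(W), (7,0)(W), (6,1)(W) are all W)
(7,5): L (options (6,5)(W), (5,5)(W), (2,5)(W), (7,4)(W), (7,3)(W), (7,1)(W), (6,4)(W) are all W)
(8,1): L (options (7,1)(W), (6,1)(W), (3,1)(W), (8,0)(W), (7,0)(W) are all W)
(8,4): L (options (7,4)(W), (6,4)(W), (3,4)(W), (8,3)(W), (8,2)(W), (8,0)(W), (7,3)(W) are all W)
(9,0): L (options (8,0)(W), (7,0)(W), (4,0)(W) are all W)
(9,3): L (options (8,3)(W), (7,3)(W), (4,3)(W), (9,2)(W), (9,1)(W), (8,2)(W) are all W)
Every other cell has at least one move into one of the L cells above, so it is W.
L cells per row: a=0: 2, a=1: 2, a=2: 2, a=3: 2, a=4: 2, a=5: 2, a=6: 2, a=7: 2, a=8: 2, a=9: 2; total 20.

20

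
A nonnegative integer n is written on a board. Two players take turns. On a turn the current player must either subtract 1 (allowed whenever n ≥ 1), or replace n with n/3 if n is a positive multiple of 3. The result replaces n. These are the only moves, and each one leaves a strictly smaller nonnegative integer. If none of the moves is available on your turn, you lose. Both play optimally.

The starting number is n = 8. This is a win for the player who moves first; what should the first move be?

Move to 7.

Build the W/L table. Terminal = L. A non-terminal position is W if it has a move to some L; otherwise it is L.
n=0: no move → L
n=1: can move to 0, which is L ⇒ W
n=2: the only move is to 1(W), a W ⇒ L
n=3: can move to 2, which is L ⇒ W
n=4: the only move is to 3(W), a W ⇒ L
n=5: can move to 4, which is L ⇒ W
n=6: can move to 2, which is L ⇒ W
n=7: the only move is to 6(W), a W ⇒ L
n=8: can move to 7, which is L ⇒ W
From 8, the L positions reachable in one move are: 7.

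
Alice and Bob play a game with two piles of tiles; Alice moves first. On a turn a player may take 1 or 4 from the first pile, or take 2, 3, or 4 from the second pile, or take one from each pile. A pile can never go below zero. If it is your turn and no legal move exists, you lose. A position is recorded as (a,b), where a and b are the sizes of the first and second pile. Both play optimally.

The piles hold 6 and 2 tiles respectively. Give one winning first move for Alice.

Move to (5,1).

Build the W/L table. Terminal = L. A non-terminal position is W if it has a move to some L; otherwise it is L.
No move ever increases a pile, so every position that can arise here has a ≤ 6 and b ≤ 2; it is enough to label the cells with 0 ≤ a ≤ 6 and 0 ≤ b ≤ 2.
Every move lowers a or b (never raises either), so fill the grid row by row in increasing a, and left to right within a row: each cell's successors are then already labelled.
      b=0  b=1  b=2
a=0:    L    L    W
a=1:    W    W    W
a=2:    L    L    W
a=3:    W    W    W
a=4:    W    W    L
a=5:    L    L    W
a=6:    W    W    W
Cells with no legal move (terminal, hence L): (0,0), (0,1).
The remaining L cells, each justified by listing all of its moves:
(2,0): only reaches (1,0)(W), which is W → L
(2,1): only reaches (1,1)(W), (1,0)(W), all W → L
(4,2): only reaches (3,2)(W), (0,2)(W), (4,0)(W), (3,1)(W), all W → L
(5,0): only reaches (4,0)(W), (1,0)(W), all W → L
(5,1): only reaches (4,1)(W), (1,1)(W), (4,0)(W), all W → L
Every other cell has at least one move into one of the L cells above, so it is W.
From (6,2), the L positions reachable in one move are: (5,1).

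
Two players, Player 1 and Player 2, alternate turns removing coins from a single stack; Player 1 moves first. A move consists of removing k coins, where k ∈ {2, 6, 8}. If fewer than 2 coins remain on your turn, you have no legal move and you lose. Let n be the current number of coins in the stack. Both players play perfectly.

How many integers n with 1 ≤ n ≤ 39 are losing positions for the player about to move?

Build the W/L table. Terminal = L. A non-terminal position is W if it has a move to some L; otherwise it is L.
n=0: no move → L
n=1: no move → L
n=2: →0(L), so W
n=3: →1(L), so W
n=4: →2(W) only, which is W, so L
n=5: →3(W) only, which is W, so L
n=6: →4(L), so W
n=7: →5(L), so W
n=8: →0(L), so W
n=9: →1(L), so W
n=10: →4(L), so W
n=11: →5(L), so W
n=12: →4(L), so W
n=13: →5(L), so W
n=14: →12(W), 8(W), 6(W) — all W, so L
n=15: →13(W), 9(W), 7(W) — all W, so L
n=16: →14(L), so W
n=17: →15(L), so W
n=18: →16(W), 12(W), 10(W) — all W, so L
n=19: →17(W), 13(W), 11(W) — all W, so L
n=20: →18(L), so W
n=21: →19(L), so W
n=22: →14(L), so W
n=23: →15(L), so W
n=24: →18(L), so W
n=25: →19(L), so W
n=26: →18(L), so W
n=27: →19(L), so W
n=28: →26(W), 22(W), 20(W) — all W, so L
n=29: →27(W), 23(W), 21(W) — all W, so L
n=30: →28(L), so W
n=31: →29(L), so W
n=32: →30(W), 26(W), 24(W) — all W, so L
n=33: →31(W), 27(W), 25(W) — all W, so L
n=34: →32(L), so W
n=35: →33(L), so W
n=36: →28(L), so W
n=37: →29(L), so W
n=38: →32(L), so W
n=39: →33(L), so W
L entries with 1 ≤ n ≤ 39 (n=0 is outside the asked range and is not counted): n = 1, 4, 5, 14, 15, 18, 19, 28, 29, 32, 33; that makes 11.

11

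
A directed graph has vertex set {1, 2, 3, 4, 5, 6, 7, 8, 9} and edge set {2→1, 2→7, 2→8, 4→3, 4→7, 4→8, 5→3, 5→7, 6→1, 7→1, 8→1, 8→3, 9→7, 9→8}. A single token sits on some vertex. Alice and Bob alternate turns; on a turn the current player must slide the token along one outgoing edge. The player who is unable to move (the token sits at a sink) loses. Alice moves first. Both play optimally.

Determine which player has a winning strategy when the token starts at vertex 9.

Bob wins.

Classify positions by backward induction: terminal positions (no move available) are L. From any other position, the mover wins iff some move reaches an L.
Every edge goes from a vertex to one that appears earlier in the order 3, 1, 8, 7, 4, 9, 2, 6, 5, so processing vertices in that order labels each vertex after all of its successors.
3: no outgoing edge → L
1: no outgoing edge → L
8: reaches L-position 1 → W
7: reaches L-position 1 → W
4: reaches L-position 3 → W
9: only reaches 7(W), 8(W), all W → L
2: reaches L-position 1 → W
6: reaches L-position 1 → W
5: reaches L-position 3 → W
Every move from 9 reaches a W position, so the mover loses.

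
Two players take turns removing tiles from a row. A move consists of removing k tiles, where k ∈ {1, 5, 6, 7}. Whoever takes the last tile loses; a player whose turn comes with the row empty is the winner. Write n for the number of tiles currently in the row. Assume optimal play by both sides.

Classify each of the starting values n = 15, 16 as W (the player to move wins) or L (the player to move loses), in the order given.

15: L, 16: W

Build the W/L table. Terminal = W. A non-terminal position is W if it has a move to some L; otherwise it is L.
n=0: no move; the opponent has just taken the last tile and therefore loses → W
n=1: →0(W) only, which is W, so L
n=2: →1(L), so W
n=3: →2(W) only, which is W, so L
n=4: →3(L), so W
n=5: →4(W), 0(W) — all W, so L
n=6: →5(L), so W
n=7: →1(L), so W
n=8: →3(L), so W
n=9: →3(L), so W
n=10: →5(L), so W
n=11: →5(L), so W
n=12: →5(L), so W
n=13: →12(W), 8(W), 7(W), 6(W) — all W, so L
n=14: →13(L), so W
n=15: →14(W), 10(W), 9(W), 8(W) — all W, so L
n=16: →15(L), so W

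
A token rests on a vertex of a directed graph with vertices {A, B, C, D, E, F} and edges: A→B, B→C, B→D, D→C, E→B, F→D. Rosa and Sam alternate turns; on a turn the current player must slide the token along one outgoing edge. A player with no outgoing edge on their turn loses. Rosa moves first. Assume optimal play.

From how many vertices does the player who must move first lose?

4

Label each position W (a win for the player to move) or L (a loss). A position with no legal move is L; any other position is W exactly when some move reaches an L, and L when every move reaches a W.
Every edge goes from a vertex to one that appears earlier in the order C, D, F, B, A, E, so processing vertices in that order labels each vertex after all of its successors.
C: no outgoing edge → L
D: W (go to C, an L position)
F: L (sole option D(W) is W)
B: W (go to C, an L position)
A: L (sole option B(W) is W)
E: L (sole option B(W) is W)
The L vertices are A, C, E, F; that is 4 in all.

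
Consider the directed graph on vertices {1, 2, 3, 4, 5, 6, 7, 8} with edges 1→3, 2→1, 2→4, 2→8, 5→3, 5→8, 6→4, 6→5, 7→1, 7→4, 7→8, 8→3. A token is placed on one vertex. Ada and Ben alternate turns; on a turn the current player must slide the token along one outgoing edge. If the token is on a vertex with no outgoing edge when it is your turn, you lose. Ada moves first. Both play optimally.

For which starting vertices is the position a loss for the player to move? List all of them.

Compute win/loss labels from the base case upward. A position with no move is L. Any other position is W if it can reach an L in one move, else L.
Every edge goes from a vertex to one that appears earlier in the order 4, 3, 1, 8, 2, 7, 5, 6, so processing vertices in that order labels each vertex after all of its successors.
4: no outgoing edge → L
3: no outgoing edge → L
1: can move to 3, which is L ⇒ W
8: can move to 3, which is L ⇒ W
2: can move to 4, which is L ⇒ W
7: can move to 4, which is L ⇒ W
5: can move to 3, which is L ⇒ W
6: can move to 4, which is L ⇒ W
The losing starting vertices are exactly the entries labelled L in this table (2 of them).

3, 4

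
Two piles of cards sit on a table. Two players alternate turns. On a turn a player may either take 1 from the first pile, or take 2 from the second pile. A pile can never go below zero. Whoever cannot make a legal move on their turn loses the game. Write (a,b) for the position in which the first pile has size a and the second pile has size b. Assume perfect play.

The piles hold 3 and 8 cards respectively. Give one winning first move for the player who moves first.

Move to (2,8).

Compute win/loss labels from the base case upward. A position with no move is L. Any other position is W if it can reach an L in one move, else L.
No move ever increases a pile, so every position that can arise here has a ≤ 3 and b ≤ 8; it is enough to label the cells with 0 ≤ a ≤ 3 and 0 ≤ b ≤ 8.
Every move lowers a or b (never raises either), so fill the grid row by row in increasing a, and left to right within a row: each cell's successors are then already labelled.
      b=0  b=1  b=2  b=3  b=4  b=5  b=6  b=7  b=8
a=0:    L    L    W    W    L    L    W    W    L
a=1:    W    W    L    L    W    W    L    L    W
a=2:    L    L    W    W    L    L    W    W    L
a=3:    W    W    L    L    W    W    L    L    W
Cells with no legal move (terminal, hence L): (0,0), (0,1).
The remaining L cells, each justified by listing all of its moves:
(0,4): only reaches (0,2)(W), which is W → L
(0,5): only reaches (0,3)(W), which is W → L
(0,8): only reaches (0,6)(W), which is W → L
(1,2): only reaches (0,2)(W), (1,0)(W), all W → L
(1,3): only reaches (0,3)(W), (1,1)(W), all W → L
(1,6): only reaches (0,6)(W), (1,4)(W), all W → L
(1,7): only reaches (0,7)(W), (1,5)(W), all W → L
(2,0): only reaches (1,0)(W), which is W → L
(2,1): only reaches (1,1)(W), which is W → L
(2,4): only reaches (1,4)(W), (2,2)(W), all W → L
(2,5): only reaches (1,5)(W), (2,3)(W), all W → L
(2,8): only reaches (1,8)(W), (2,6)(W), all W → L
(3,2): only reaches (2,2)(W), (3,0)(W), all W → L
(3,3): only reaches (2,3)(W), (3,1)(W), all W → L
(3,6): only reaches (2,6)(W), (3,4)(W), all W → L
(3,7): only reaches (2,7)(W), (3,5)(W), all W → L
Every other cell has at least one move into one of the L cells above, so it is W.
From (3,8), the L positions reachable in one move are: (2,8), (3,6). Any move reaching one of these is winning.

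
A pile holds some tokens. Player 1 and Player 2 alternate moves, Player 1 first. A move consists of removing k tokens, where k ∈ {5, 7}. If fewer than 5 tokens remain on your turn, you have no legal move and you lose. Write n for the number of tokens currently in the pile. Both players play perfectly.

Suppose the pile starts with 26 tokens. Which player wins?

Work bottom-up. With no move the player to move loses. Otherwise the position is W if at least one move leads to an L position for the opponent, and L if every move leads to a W.
n=0: no move → L
n=1: no move → L
n=2: no move → L
n=3: no move → L
n=4: no move → L
n=5: →0(L), so W
n=6: →1(L), so W
n=7: →2(L), so W
n=8: →3(L), so W
n=9: →4(L), so W
n=10: →3(L), so W
n=11: →4(L), so W
n=12: →7(W), 5(W) — all W, so L
n=13: →8(W), 6(W) — all W, so L
n=14: →9(W), 7(W) — all W, so L
n=15: →10(W), 8(W) — all W, so L
n=16: →11(W), 9(W) — all W, so L
n=17: →12(L), so W
n=18: →13(L), so W
n=19: →14(L), so W
n=20: →15(L), so W
n=21: →16(L), so W
n=22: →15(L), so W
n=23: →16(L), so W
n=24: →19(W), 17(W) — all W, so L
n=25: →20(W), 18(W) — all W, so L
n=26: →21(W), 19(W) — all W, so L
Every move from 26 reaches a W position, so the mover loses.

Player 2 wins.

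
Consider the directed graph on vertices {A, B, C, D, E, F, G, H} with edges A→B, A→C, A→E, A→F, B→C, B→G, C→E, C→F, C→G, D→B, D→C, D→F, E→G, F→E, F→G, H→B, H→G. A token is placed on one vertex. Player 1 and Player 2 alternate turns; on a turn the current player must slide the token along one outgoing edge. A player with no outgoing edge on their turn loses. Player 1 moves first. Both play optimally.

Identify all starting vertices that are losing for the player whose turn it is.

Classify positions by backward induction: terminal positions (no move available) are L. From any other position, the mover wins iff some move reaches an L.
Every edge goes from a vertex to one that appears earlier in the order G, E, F, C, B, A, H, D, so processing vertices in that order labels each vertex after all of its successors.
G: no outgoing edge → L
E: W (go to G, an L position)
F: W (go to G, an L position)
C: W (go to G, an L position)
B: W (go to G, an L position)
A: L (options B(W), C(W), F(W), E(W) are all W)
H: W (go to G, an L position)
D: L (options B(W), C(W), F(W) are all W)
The losing starting vertices are exactly the entries labelled L in this table (3 of them).

A, D, G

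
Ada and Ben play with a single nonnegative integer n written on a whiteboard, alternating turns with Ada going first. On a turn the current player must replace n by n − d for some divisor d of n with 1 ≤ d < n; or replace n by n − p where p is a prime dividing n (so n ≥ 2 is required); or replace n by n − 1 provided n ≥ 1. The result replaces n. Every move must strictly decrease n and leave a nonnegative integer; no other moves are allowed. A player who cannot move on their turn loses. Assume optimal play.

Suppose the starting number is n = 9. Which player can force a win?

Ben wins.

Build the W/L table. Terminal = L. A non-terminal position is W if it has a move to some L; otherwise it is L.
n=0: no move → L
n=1: reaches L-position 0 → W
n=2: reaches L-position 0 → W
n=3: reaches L-position 0 → W
n=4: only reaches 2(W), 3(W), all W → L
n=5: reaches L-position 0 → W
n=6: reaches L-position 4 → W
n=7: reaches L-position 0 → W
n=8: reaches L-position 4 → W
n=9: only reaches 6(W), 8(W), all W → L
The starting position 9 is L: whatever Ada does, the opponent receives a W position.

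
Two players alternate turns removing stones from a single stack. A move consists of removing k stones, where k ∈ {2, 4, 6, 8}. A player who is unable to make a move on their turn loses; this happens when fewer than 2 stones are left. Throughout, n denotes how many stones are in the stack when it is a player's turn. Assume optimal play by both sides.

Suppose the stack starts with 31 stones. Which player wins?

Build the W/L table. Terminal = L. A non-terminal position is W if it has a move to some L; otherwise it is L.
n=0: no move → L
n=1: no move → L
n=2: reaches L-position 0 → W
n=3: reaches L-position 1 → W
n=4: reaches L-position 0 → W
n=5: reaches L-position 1 → W
n=6: reaches L-position 0 → W
n=7: reaches L-position 1 → W
n=8: reaches L-position 0 → W
n=9: reaches L-position 1 → W
n=10: only reaches 8(W), 6(W), 4(W), 2(W), all W → L
n=11: only reaches 9(W), 7(W), 5(W), 3(W), all W → L
n=12: reaches L-position 10 → W
n=13: reaches L-position 11 → W
n=14: reaches L-position 10 → W
n=15: reaches L-position 11 → W
n=16: reaches L-position 10 → W
n=17: reaches L-position 11 → W
n=18: reaches L-position 10 → W
n=19: reaches L-position 11 → W
n=20: only reaches 18(W), 16(W), 14(W), 12(W), all W → L
n=21: only reaches 19(W), 17(W), 15(W), 13(W), all W → L
n=22: reaches L-position 20 → W
n=23: reaches L-position 21 → W
n=24: reaches L-position 20 → W
n=25: reaches L-position 21 → W
n=26: reaches L-position 20 → W
n=27: reaches L-position 21 → W
n=28: reaches L-position 20 → W
n=29: reaches L-position 21 → W
n=30: only reaches 28(W), 26(W), 24(W), 22(W), all W → L
n=31: only reaches 29(W), 27(W), 25(W), 23(W), all W → L
Every move from 31 reaches a W position, so the mover loses.

The second player wins.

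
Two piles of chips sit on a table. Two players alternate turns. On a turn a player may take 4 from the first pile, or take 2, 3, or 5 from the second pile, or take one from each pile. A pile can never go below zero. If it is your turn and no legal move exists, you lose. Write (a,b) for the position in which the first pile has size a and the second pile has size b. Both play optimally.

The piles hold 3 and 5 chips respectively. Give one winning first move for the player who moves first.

Use the standard recursion: the mover loses at a terminal position; elsewhere, the mover wins exactly when some move hands the opponent an L position.
No move ever increases a pile, so every position that can arise here has a ≤ 3 and b ≤ 5; it is enough to label the cells with 0 ≤ a ≤ 3 and 0 ≤ b ≤ 5.
Every move lowers a or b (never raises either), so fill the grid row by row in increasing a, and left to right within a row: each cell's successors are then already labelled.
      b=0  b=1  b=2  b=3  b=4  b=5
a=0:    L    L    W    W    W    W
a=1:    L    W    W    W    L    W
a=2:    L    W    W    W    L    W
a=3:    L    W    W    W    L    W
Cells with no legal move (terminal, hence L): (0,0), (0,1), (1,0), (2,0), (3,0).
The remaining L cells, each justified by listing all of its moves:
(1,4): L (options (1,2)(W), (1,1)(W), (0,3)(W) are all W)
(2,4): L (options (2,2)(W), (2,1)(W), (1,3)(W) are all W)
(3,4): L (options (3,2)(W), (3,1)(W), (2,3)(W) are all W)
Every other cell has at least one move into one of the L cells above, so it is W.
From (3,5), the L positions reachable in one move are: (3,0), (2,4). Any move reaching one of these is winning.

Move to (3,0).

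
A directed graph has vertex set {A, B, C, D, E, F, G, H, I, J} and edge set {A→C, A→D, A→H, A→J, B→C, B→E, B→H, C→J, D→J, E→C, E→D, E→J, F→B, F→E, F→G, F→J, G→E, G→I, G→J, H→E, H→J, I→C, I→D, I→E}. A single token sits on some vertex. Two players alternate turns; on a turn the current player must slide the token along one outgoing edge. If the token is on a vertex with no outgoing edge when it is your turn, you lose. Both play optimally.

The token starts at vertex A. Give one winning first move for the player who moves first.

Move to J.

Use the standard recursion: the mover loses at a terminal position; elsewhere, the mover wins exactly when some move hands the opponent an L position.
Every edge goes from a vertex to one that appears earlier in the order J, D, C, E, I, G, H, B, A, F, so processing vertices in that order labels each vertex after all of its successors.
J: no outgoing edge → L
D: reaches L-position J → W
C: reaches L-position J → W
E: reaches L-position J → W
I: only reaches E(W), C(W), D(W), all W → L
G: reaches L-position I → W
H: reaches L-position J → W
B: only reaches H(W), E(W), C(W), all W → L
A: reaches L-position J → W
F: reaches L-position B → W
From A, the L positions reachable in one move are: J.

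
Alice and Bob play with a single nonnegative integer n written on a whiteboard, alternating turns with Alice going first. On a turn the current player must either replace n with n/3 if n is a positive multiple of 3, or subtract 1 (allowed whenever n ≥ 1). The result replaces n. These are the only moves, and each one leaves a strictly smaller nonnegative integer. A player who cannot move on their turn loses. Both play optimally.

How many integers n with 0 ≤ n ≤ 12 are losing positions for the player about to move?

6

Build the W/L table. Terminal = L. A non-terminal position is W if it has a move to some L; otherwise it is L.
n=0: no move → L
n=1: W (go to 0, an L position)
n=2: L (sole option 1(W) is W)
n=3: W (go to 2, an L position)
n=4: L (sole option 3(W) is W)
n=5: W (go to 4, an L position)
n=6: W (go to 2, an L position)
n=7: L (sole option 6(W) is W)
n=8: W (go to 7, an L position)
n=9: L (options 3(W), 8(W) are all W)
n=10: W (go to 9, an L position)
n=11: L (sole option 10(W) is W)
n=12: W (go to 4, an L position)
L entries with 0 ≤ n ≤ 12: n = 0, 2, 4, 7, 9, 11; that makes 6.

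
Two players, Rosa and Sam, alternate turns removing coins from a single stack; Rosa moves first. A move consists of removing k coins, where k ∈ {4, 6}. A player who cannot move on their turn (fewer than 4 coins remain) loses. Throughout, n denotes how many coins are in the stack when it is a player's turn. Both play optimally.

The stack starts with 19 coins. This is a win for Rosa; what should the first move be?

Remove 6, leaving 13.

Compute win/loss labels from the base case upward. A position with no move is L. Any other position is W if it can reach an L in one move, else L.
n=0: no move → L
n=1: no move → L
n=2: no move → L
n=3: no move → L
n=4: can move to 0, which is L ⇒ W
n=5: can move to 1, which is L ⇒ W
n=6: can move to 2, which is L ⇒ W
n=7: can move to 3, which is L ⇒ W
n=8: can move to 2, which is L ⇒ W
n=9: can move to 3, which is L ⇒ W
n=10: moves to 6(W), 4(W); every one is W ⇒ L
n=11: moves to 7(W), 5(W); every one is W ⇒ L
n=12: moves to 8(W), 6(W); every one is W ⇒ L
n=13: moves to 9(W), 7(W); every one is W ⇒ L
n=14: can move to 10, which is L ⇒ W
n=15: can move to 11, which is L ⇒ W
n=16: can move to 12, which is L ⇒ W
n=17: can move to 13, which is L ⇒ W
n=18: can move to 12, which is L ⇒ W
n=19: can move to 13, which is L ⇒ W
From 19, the L positions reachable in one move are: 13.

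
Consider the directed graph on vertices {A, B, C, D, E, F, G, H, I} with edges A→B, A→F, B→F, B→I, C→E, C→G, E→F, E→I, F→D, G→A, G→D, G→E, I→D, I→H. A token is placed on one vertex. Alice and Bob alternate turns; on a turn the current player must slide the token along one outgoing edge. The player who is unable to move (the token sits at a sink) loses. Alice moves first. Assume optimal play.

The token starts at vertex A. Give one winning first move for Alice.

Move to B.

Compute win/loss labels from the base case upward. A position with no move is L. Any other position is W if it can reach an L in one move, else L.
Every edge goes from a vertex to one that appears earlier in the order H, D, I, F, E, B, A, G, C, so processing vertices in that order labels each vertex after all of its successors.
H: no outgoing edge → L
D: no outgoing edge → L
I: can move to D, which is L ⇒ W
F: can move to D, which is L ⇒ W
E: moves to F(W), I(W); every one is W ⇒ L
B: moves to F(W), I(W); every one is W ⇒ L
A: can move to B, which is L ⇒ W
G: can move to E, which is L ⇒ W
C: can move to E, which is L ⇒ W
From A, the L positions reachable in one move are: B.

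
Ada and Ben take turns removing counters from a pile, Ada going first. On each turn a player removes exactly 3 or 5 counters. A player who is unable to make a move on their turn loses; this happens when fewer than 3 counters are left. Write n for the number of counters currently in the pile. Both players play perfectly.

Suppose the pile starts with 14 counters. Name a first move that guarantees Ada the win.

Remove 5, leaving 9.

Use the standard recursion: the mover loses at a terminal position; elsewhere, the mover wins exactly when some move hands the opponent an L position.
n=0: no move → L
n=1: no move → L
n=2: no move → L
n=3: →0(L), so W
n=4: →1(L), so W
n=5: →2(L), so W
n=6: →1(L), so W
n=7: →2(L), so W
n=8: →5(W), 3(W) — all W, so L
n=9: →6(W), 4(W) — all W, so L
n=10: →7(W), 5(W) — all W, so L
n=11: →8(L), so W
n=12: →9(L), so W
n=13: →10(L), so W
n=14: →9(L), so W
From 14, the L positions reachable in one move are: 9.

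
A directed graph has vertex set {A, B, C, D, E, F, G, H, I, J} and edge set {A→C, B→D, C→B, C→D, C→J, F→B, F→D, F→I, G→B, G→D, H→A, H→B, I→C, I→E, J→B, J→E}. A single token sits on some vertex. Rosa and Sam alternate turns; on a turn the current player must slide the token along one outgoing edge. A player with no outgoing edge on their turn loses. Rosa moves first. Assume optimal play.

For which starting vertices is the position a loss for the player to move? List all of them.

A, D, E

Compute win/loss labels from the base case upward. A position with no move is L. Any other position is W if it can reach an L in one move, else L.
Every edge goes from a vertex to one that appears earlier in the order D, E, B, J, C, A, H, G, I, F, so processing vertices in that order labels each vertex after all of its successors.
D: no outgoing edge → L
E: no outgoing edge → L
B: can move to D, which is L ⇒ W
J: can move to E, which is L ⇒ W
C: can move to D, which is L ⇒ W
A: the only move is to C(W), a W ⇒ L
H: can move to A, which is L ⇒ W
G: can move to D, which is L ⇒ W
I: can move to E, which is L ⇒ W
F: can move to D, which is L ⇒ W
Reading off the rows marked L gives the requested list; there are 3 such vertices.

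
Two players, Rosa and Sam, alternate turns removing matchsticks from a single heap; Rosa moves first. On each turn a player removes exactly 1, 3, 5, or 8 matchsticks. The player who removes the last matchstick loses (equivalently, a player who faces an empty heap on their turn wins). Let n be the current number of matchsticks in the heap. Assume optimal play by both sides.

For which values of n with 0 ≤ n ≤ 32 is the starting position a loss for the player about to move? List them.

Build the W/L table. Terminal = W. A non-terminal position is W if it has a move to some L; otherwise it is L.
n=0: no move; the opponent has just taken the last matchstick and therefore loses → W
n=1: only reaches 0(W), which is W → L
n=2: reaches L-position 1 → W
n=3: only reaches 2(W), 0(W), all W → L
n=4: reaches L-position 3 → W
n=5: only reaches 4(W), 2(W), 0(W), all W → L
n=6: reaches L-position 5 → W
n=7: only reaches 6(W), 4(W), 2(W), all W → L
n=8: reaches L-position 7 → W
n=9: reaches L-position 1 → W
n=10: reaches L-position 7 → W
n=11: reaches L-position 3 → W
n=12: reaches L-position 7 → W
n=13: reaches L-position 5 → W
n=14: only reaches 13(W), 11(W), 9(W), 6(W), all W → L
n=15: reaches L-position 14 → W
n=16: only reaches 15(W), 13(W), 11(W), 8(W), all W → L
n=17: reaches L-position 16 → W
n=18: only reaches 17(W), 15(W), 13(W), 10(W), all W → L
n=19: reaches L-position 18 → W
n=20: only reaches 19(W), 17(W), 15(W), 12(W), all W → L
n=21: reaches L-position 20 → W
n=22: reaches L-position 14 → W
n=23: reaches L-position 20 → W
n=24: reaches L-position 16 → W
n=25: reaches L-position 20 → W
n=26: reaches L-position 18 → W
n=27: only reaches 26(W), 24(W), 22(W), 19(W), all W → L
n=28: reaches L-position 27 → W
n=29: only reaches 28(W), 26(W), 24(W), 21(W), all W → L
n=30: reaches L-position 29 → W
n=31: only reaches 30(W), 28(W), 26(W), 23(W), all W → L
n=32: reaches L-position 31 → W
Reading off the rows marked L gives the requested list; there are 11 such values of n.

1, 3, 5, 7, 14, 16, 18, 20, 27, 29, 31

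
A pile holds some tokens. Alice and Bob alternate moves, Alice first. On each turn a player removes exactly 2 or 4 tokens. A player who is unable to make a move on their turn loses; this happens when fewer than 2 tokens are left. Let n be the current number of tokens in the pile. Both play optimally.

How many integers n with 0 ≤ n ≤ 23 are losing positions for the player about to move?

Positions with no move are L. A position that does have a move is losing for the player to move precisely when every available move leads to a winning position for the opponent. Fill in the labels:
n=0: no move → L
n=1: no move → L
n=2: W (go to 0, an L position)
n=3: W (go to 1, an L position)
n=4: W (go to 0, an L position)
n=5: W (go to 1, an L position)
n=6: L (options 4(W), 2(W) are all W)
n=7: L (options 5(W), 3(W) are all W)
n=8: W (go to 6, an L position)
n=9: W (go to 7, an L position)
n=10: W (go to 6, an L position)
n=11: W (go to 7, an L position)
n=12: L (options 10(W), 8(W) are all W)
n=13: L (options 11(W), 9(W) are all W)
n=14: W (go to 12, an L position)
n=15: W (go to 13, an L position)
n=16: W (go to 12, an L position)
n=17: W (go to 13, an L position)
n=18: L (options 16(W), 14(W) are all W)
n=19: L (options 17(W), 15(W) are all W)
n=20: W (go to 18, an L position)
n=21: W (go to 19, an L position)
n=22: W (go to 18, an L position)
n=23: W (go to 19, an L position)
L entries with 0 ≤ n ≤ 23: n = 0, 1, 6, 7, 12, 13, 18, 19; that makes 8.

8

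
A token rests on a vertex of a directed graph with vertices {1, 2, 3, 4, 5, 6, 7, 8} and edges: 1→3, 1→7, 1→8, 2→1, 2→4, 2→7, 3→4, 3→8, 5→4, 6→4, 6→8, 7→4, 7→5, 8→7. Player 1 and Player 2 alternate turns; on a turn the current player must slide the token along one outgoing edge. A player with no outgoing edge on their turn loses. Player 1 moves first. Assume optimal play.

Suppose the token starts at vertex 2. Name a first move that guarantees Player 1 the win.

Move to 4.

Compute win/loss labels from the base case upward. A position with no move is L. Any other position is W if it can reach an L in one move, else L.
Every edge goes from a vertex to one that appears earlier in the order 4, 5, 7, 8, 6, 3, 1, 2, so processing vertices in that order labels each vertex after all of its successors.
4: no outgoing edge → L
5: can move to 4, which is L ⇒ W
7: can move to 4, which is L ⇒ W
8: the only move is to 7(W), a W ⇒ L
6: can move to 8, which is L ⇒ W
3: can move to 8, which is L ⇒ W
1: can move to 8, which is L ⇒ W
2: can move to 4, which is L ⇒ W
From 2, the L positions reachable in one move are: 4.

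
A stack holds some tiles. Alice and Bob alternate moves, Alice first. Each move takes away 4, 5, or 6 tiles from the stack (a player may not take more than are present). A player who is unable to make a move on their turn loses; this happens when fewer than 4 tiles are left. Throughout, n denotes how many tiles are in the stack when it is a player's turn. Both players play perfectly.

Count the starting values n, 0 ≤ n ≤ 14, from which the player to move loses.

Label each position W (a win for the player to move) or L (a loss). A position with no legal move is L; any other position is W exactly when some move reaches an L, and L when every move reaches a W.
n=0: no move → L
n=1: no move → L
n=2: no move → L
n=3: no move → L
n=4: reaches L-position 0 → W
n=5: reaches L-position 1 → W
n=6: reaches L-position 2 → W
n=7: reaches L-position 3 → W
n=8: reaches L-position 3 → W
n=9: reaches L-position 3 → W
n=10: only reaches 6(W), 5(W), 4(W), all W → L
n=11: only reaches 7(W), 6(W), 5(W), all W → L
n=12: only reaches 8(W), 7(W), 6(W), all W → L
n=13: only reaches 9(W), 8(W), 7(W), all W → L
n=14: reaches L-position 10 → W
L entries with 0 ≤ n ≤ 14: n = 0, 1, 2, 3, 10, 11, 12, 13; that makes 8.

8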